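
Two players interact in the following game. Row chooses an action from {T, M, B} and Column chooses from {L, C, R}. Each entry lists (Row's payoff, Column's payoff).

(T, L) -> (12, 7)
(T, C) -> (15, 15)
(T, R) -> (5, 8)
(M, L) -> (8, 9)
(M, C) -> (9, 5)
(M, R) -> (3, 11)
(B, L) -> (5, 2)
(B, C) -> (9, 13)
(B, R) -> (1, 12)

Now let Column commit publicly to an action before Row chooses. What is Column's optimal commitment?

C

Row best-responds to each possible Column move:
- L: BR = T, leader payoff 7.
- C: BR = T, leader payoff 15.
- R: BR = T, leader payoff 8.
Column's induced payoffs are 7, 15, 8, so Column commits to C. Subgame-perfect outcome: (T, C) with payoffs (15, 15).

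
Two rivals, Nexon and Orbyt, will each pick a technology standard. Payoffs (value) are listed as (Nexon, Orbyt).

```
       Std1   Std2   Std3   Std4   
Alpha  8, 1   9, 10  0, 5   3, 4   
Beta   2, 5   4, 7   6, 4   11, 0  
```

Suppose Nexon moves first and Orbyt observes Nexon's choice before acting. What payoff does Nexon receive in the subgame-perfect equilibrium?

Solve by backward induction (Nexon leads).
- Alpha: BR = Std2, leader payoff 9.
- Beta: BR = Std2, leader payoff 4.
Maximizing over 9, 4, Nexon chooses Alpha. Subgame-perfect outcome: (Alpha, Std2) with payoffs (9, 10).

9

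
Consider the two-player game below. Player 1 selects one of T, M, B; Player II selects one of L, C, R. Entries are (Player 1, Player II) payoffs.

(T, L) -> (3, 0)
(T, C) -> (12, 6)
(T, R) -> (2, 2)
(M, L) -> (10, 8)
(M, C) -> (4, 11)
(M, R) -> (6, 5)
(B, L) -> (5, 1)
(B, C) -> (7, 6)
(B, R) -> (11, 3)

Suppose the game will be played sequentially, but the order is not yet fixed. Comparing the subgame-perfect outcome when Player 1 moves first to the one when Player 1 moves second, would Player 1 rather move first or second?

first

If Player 1 leads: Player II's best replies are T→C, M→C, B→C; Player 1's induced payoffs 12, 4, 7; outcome (T, C), payoffs (12, 6).
If Player II leads: Player 1's best replies are L→M, C→T, R→B; Player II's induced payoffs 8, 6, 3; outcome (M, L), payoffs (10, 8).
Player 1 gets 12 moving first and 10 moving second, so Player 1 prefers to move first.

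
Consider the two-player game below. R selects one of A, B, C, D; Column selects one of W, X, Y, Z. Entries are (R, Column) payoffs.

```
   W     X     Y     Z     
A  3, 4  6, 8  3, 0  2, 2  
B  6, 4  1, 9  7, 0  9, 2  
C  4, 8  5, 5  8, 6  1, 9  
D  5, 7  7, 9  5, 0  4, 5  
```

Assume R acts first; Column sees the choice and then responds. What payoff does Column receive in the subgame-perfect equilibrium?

9

Backward induction with R moving first.
- A → Column plays X (best of 4, 8, 0, 2); R gets 6.
- B → Column plays X (best of 4, 9, 0, 2); R gets 1.
- C → Column plays Z (best of 8, 5, 6, 9); R gets 1.
- D → Column plays X (best of 7, 9, 0, 5); R gets 7.
R's induced payoffs are 6, 1, 1, 7, so R commits to D. Subgame-perfect outcome: (D, X) with payoffs (7, 9).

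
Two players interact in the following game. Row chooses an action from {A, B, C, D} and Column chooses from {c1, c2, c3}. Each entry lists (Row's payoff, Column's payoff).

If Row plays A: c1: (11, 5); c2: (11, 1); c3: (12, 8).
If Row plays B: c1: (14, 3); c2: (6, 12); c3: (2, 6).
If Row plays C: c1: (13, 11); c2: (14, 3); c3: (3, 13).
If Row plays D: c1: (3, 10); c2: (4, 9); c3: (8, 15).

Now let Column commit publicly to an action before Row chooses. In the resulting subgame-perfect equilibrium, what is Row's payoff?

12

Solve by backward induction (Column leads).
- c1: BR = B, leader payoff 3.
- c2: BR = C, leader payoff 3.
- c3: BR = A, leader payoff 8.
Among 3, 3, 8, the best is 8 at c3. Subgame-perfect outcome: (A, c3) with payoffs (12, 8).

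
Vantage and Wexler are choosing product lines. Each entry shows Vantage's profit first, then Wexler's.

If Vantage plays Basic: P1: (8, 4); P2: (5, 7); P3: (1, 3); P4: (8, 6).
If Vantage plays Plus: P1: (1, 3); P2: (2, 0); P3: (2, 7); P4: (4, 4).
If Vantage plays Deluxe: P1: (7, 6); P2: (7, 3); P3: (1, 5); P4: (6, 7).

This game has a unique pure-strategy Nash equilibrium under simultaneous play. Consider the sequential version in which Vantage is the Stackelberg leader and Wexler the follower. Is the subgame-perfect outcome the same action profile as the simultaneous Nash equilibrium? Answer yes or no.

Work backward from Wexler's decision.
- Basic → Wexler plays P2 (best of 4, 7, 3, 6); Vantage gets 5.
- Plus → Wexler plays P3 (best of 3, 0, 7, 4); Vantage gets 2.
- Deluxe → Wexler plays P4 (best of 6, 3, 5, 7); Vantage gets 6.
Maximizing over 5, 2, 6, Vantage chooses Deluxe. Subgame-perfect outcome: (Deluxe, P4) with payoffs (6, 7).
For the simultaneous game, intersect best replies.
Vantage's best replies: P1→Basic; P2→Deluxe; P3→Plus; P4→Basic.
Wexler's best replies: Basic→P2; Plus→P3; Deluxe→P4.
Only (Plus, P3) has each player best-responding; Nash payoffs (2, 7).
Sequential outcome (Deluxe, P4) differs from the Nash profile (Plus, P3).

no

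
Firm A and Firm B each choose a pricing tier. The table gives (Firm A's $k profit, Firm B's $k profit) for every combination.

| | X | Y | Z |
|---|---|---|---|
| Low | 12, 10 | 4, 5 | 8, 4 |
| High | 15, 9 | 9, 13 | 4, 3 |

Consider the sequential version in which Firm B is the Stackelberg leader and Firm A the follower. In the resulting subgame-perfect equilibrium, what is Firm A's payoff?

9

Solve by backward induction (Firm B leads).
- X: BR = High, leader payoff 9.
- Y: BR = High, leader payoff 13.
- Z: BR = Low, leader payoff 4.
Among 9, 13, 4, the best is 13 at Y. Subgame-perfect outcome: (High, Y) with payoffs (9, 13).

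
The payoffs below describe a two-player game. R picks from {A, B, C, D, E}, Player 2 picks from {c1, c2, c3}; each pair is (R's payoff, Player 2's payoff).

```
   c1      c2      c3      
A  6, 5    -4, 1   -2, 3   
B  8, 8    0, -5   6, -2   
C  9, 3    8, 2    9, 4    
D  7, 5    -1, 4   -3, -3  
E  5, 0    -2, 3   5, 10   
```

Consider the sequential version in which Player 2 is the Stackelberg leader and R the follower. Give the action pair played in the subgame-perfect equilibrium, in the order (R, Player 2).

R best-responds to each possible Player 2 move:
- c1 → R plays C (best of 6, 8, 9, 7, 5); Player 2 gets 3.
- c2 → R plays C (best of -4, 0, 8, -1, -2); Player 2 gets 2.
- c3 → R plays C (best of -2, 6, 9, -3, 5); Player 2 gets 4.
Maximizing over 3, 2, 4, Player 2 chooses c3. Subgame-perfect outcome: (C, c3) with payoffs (9, 4).

(C, c3)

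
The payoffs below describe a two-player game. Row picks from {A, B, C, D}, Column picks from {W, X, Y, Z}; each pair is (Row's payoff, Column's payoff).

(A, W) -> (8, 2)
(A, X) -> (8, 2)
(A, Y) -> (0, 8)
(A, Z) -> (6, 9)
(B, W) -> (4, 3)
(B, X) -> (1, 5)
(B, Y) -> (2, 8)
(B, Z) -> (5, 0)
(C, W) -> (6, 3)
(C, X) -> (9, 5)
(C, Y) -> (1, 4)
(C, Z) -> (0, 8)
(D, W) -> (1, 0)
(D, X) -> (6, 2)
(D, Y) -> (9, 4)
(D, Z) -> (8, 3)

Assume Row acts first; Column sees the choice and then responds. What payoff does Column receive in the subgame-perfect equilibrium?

4

Solve by backward induction (Row leads).
- A → Column plays Z (best of 2, 2, 8, 9); Row gets 6.
- B → Column plays Y (best of 3, 5, 8, 0); Row gets 2.
- C → Column plays Z (best of 3, 5, 4, 8); Row gets 0.
- D → Column plays Y (best of 0, 2, 4, 3); Row gets 9.
Row's induced payoffs are 6, 2, 0, 9, so Row commits to D. Subgame-perfect outcome: (D, Y) with payoffs (9, 4).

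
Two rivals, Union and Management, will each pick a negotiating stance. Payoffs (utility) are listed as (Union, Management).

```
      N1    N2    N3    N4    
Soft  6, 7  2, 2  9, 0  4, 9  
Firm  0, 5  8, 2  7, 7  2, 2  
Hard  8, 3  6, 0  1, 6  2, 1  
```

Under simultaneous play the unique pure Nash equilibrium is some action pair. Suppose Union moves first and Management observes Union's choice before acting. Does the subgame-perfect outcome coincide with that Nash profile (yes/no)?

Work backward from Management's decision.
- Soft: BR = N4, leader payoff 4.
- Firm: BR = N3, leader payoff 7.
- Hard: BR = N3, leader payoff 1.
Union's induced payoffs are 4, 7, 1, so Union commits to Firm. Subgame-perfect outcome: (Firm, N3) with payoffs (7, 7).
Now find the simultaneous Nash equilibrium.
Union's best replies: N1→Hard; N2→Firm; N3→Soft; N4→Soft.
Management's best replies: Soft→N4; Firm→N3; Hard→N3.
The unique mutual best reply is (Soft, N4), giving (4, 9).
Sequential outcome (Firm, N3) differs from the Nash profile (Soft, N4).

no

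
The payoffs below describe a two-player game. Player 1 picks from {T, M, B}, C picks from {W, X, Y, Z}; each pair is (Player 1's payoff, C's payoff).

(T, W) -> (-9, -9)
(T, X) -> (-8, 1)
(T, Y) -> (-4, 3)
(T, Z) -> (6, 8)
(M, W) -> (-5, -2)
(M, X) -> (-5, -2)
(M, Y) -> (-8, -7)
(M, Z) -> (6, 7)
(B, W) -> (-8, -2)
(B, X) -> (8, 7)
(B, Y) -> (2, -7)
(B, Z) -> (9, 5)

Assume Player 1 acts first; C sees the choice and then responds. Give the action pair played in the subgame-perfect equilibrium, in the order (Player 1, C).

C best-responds to each possible Player 1 move:
- T: C compares -9, 1, 3, 8 and picks Z; Player 1 would get 6.
- M: C compares -2, -2, -7, 7 and picks Z; Player 1 would get 6.
- B: C compares -2, 7, -7, 5 and picks X; Player 1 would get 8.
Player 1's induced payoffs are 6, 6, 8, so Player 1 commits to B. Subgame-perfect outcome: (B, X) with payoffs (8, 7).

(B, X)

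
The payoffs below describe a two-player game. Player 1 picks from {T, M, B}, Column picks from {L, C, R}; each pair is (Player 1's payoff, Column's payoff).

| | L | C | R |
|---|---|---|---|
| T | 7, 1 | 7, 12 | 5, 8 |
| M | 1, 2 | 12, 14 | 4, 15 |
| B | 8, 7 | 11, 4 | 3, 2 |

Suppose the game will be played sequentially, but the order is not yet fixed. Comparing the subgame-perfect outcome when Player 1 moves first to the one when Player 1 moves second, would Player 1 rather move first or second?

second

If Player 1 leads: Column's best replies are T→C, M→R, B→L; Player 1's induced payoffs 7, 4, 8; outcome (B, L), payoffs (8, 7).
If Column leads: Player 1's best replies are L→B, C→M, R→T; Column's induced payoffs 7, 14, 8; outcome (M, C), payoffs (12, 14).
Player 1 gets 8 moving first and 12 moving second, so Player 1 prefers to move second.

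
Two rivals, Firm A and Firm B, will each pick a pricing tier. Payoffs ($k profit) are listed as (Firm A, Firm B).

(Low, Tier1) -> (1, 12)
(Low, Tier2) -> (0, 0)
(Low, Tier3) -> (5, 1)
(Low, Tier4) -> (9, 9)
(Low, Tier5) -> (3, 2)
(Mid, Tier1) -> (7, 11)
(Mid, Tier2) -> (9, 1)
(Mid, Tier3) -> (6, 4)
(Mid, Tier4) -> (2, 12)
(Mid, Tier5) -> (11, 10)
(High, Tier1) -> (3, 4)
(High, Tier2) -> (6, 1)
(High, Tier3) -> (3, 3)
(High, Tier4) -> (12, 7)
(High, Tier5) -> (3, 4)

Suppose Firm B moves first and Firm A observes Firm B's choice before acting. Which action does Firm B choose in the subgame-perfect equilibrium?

Work backward from Firm A's decision.
- Tier1: Firm A compares 1, 7, 3 and picks Mid; Firm B would get 11.
- Tier2: Firm A compares 0, 9, 6 and picks Mid; Firm B would get 1.
- Tier3: Firm A compares 5, 6, 3 and picks Mid; Firm B would get 4.
- Tier4: Firm A compares 9, 2, 12 and picks High; Firm B would get 7.
- Tier5: Firm A compares 3, 11, 3 and picks Mid; Firm B would get 10.
Firm B's induced payoffs are 11, 1, 4, 7, 10, so Firm B commits to Tier1. Subgame-perfect outcome: (Mid, Tier1) with payoffs (7, 11).

Tier1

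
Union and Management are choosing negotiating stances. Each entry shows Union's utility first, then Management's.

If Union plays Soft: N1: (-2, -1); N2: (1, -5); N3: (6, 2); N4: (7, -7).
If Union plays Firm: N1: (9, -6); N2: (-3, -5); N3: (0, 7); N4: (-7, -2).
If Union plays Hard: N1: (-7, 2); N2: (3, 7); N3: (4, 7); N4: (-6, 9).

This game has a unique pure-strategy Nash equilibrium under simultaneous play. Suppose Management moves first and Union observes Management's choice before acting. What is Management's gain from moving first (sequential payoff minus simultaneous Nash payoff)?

5

Solve by backward induction (Management leads).
- N1 → Union plays Firm (best of -2, 9, -7); Management gets -6.
- N2 → Union plays Hard (best of 1, -3, 3); Management gets 7.
- N3 → Union plays Soft (best of 6, 0, 4); Management gets 2.
- N4 → Union plays Soft (best of 7, -7, -6); Management gets -7.
Among -6, 7, 2, -7, the best is 7 at N2. Subgame-perfect outcome: (Hard, N2) with payoffs (3, 7).
Under simultaneous play:
Union's best replies: N1→Firm; N2→Hard; N3→Soft; N4→Soft.
Management's best replies: Soft→N3; Firm→N3; Hard→N4.
Only (Soft, N3) has each player best-responding; Nash payoffs (6, 2).
Management's commitment gain: 7 − 2 = 5.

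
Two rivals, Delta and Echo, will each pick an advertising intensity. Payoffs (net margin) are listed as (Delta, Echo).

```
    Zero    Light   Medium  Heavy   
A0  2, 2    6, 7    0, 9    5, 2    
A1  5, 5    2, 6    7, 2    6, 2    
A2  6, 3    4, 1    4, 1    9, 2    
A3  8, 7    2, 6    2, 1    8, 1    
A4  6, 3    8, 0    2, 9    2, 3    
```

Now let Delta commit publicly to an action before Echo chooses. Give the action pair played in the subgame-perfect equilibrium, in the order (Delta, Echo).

(A3, Zero)

Echo best-responds to each possible Delta move:
- A0: Echo compares 2, 7, 9, 2 and picks Medium; Delta would get 0.
- A1: Echo compares 5, 6, 2, 2 and picks Light; Delta would get 2.
- A2: Echo compares 3, 1, 1, 2 and picks Zero; Delta would get 6.
- A3: Echo compares 7, 6, 1, 1 and picks Zero; Delta would get 8.
- A4: Echo compares 3, 0, 9, 3 and picks Medium; Delta would get 2.
Among 0, 2, 6, 8, 2, the best is 8 at A3. Subgame-perfect outcome: (A3, Zero) with payoffs (8, 7).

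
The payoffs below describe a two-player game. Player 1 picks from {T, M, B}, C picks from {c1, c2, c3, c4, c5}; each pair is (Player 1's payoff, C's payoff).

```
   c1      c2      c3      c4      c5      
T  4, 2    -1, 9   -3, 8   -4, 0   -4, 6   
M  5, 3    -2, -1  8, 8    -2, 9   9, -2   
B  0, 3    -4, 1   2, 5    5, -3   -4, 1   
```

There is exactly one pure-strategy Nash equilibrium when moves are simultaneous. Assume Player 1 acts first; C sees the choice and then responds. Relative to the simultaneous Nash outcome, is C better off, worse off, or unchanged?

worse off

Backward induction with Player 1 moving first.
- T: BR = c2, leader payoff -1.
- M: BR = c4, leader payoff -2.
- B: BR = c3, leader payoff 2.
Among -1, -2, 2, the best is 2 at B. Subgame-perfect outcome: (B, c3) with payoffs (2, 5).
Now find the simultaneous Nash equilibrium.
Player 1's best replies: c1→M; c2→T; c3→M; c4→B; c5→M.
C's best replies: T→c2; M→c4; B→c3.
Only (T, c2) has each player best-responding; Nash payoffs (-1, 9).
C earns 5 sequentially versus 9 at the Nash outcome: worse off.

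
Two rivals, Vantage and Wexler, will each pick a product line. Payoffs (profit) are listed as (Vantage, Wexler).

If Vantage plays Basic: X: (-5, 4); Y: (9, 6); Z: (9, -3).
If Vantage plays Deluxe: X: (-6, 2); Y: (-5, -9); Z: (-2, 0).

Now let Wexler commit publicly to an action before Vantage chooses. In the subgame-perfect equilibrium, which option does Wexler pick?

Y

Backward induction with Wexler moving first.
- X: BR = Basic, leader payoff 4.
- Y: BR = Basic, leader payoff 6.
- Z: BR = Basic, leader payoff -3.
Wexler's induced payoffs are 4, 6, -3, so Wexler commits to Y. Subgame-perfect outcome: (Basic, Y) with payoffs (9, 6).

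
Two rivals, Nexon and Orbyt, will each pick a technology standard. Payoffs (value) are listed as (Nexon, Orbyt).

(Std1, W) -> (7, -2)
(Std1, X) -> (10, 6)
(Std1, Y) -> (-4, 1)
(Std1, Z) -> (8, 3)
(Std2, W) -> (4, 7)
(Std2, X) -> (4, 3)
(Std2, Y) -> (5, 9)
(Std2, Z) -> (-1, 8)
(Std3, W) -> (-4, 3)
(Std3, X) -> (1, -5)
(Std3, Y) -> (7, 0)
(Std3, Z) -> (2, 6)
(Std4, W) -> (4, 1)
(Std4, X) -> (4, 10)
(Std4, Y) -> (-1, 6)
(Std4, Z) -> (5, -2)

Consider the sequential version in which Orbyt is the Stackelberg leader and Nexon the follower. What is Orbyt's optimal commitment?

Backward induction with Orbyt moving first.
- W → Nexon plays Std1 (best of 7, 4, -4, 4); Orbyt gets -2.
- X → Nexon plays Std1 (best of 10, 4, 1, 4); Orbyt gets 6.
- Y → Nexon plays Std3 (best of -4, 5, 7, -1); Orbyt gets 0.
- Z → Nexon plays Std1 (best of 8, -1, 2, 5); Orbyt gets 3.
Orbyt's induced payoffs are -2, 6, 0, 3, so Orbyt commits to X. Subgame-perfect outcome: (Std1, X) with payoffs (10, 6).

X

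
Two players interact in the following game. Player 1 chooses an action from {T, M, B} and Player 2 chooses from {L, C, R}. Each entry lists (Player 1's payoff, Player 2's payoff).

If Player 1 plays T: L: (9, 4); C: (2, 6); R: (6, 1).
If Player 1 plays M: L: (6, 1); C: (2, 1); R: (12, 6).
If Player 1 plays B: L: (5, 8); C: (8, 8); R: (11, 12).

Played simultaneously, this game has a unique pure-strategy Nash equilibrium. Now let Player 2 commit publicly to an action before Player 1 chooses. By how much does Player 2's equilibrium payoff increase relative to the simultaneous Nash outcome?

Backward induction with Player 2 moving first.
- L → Player 1 plays T (best of 9, 6, 5); Player 2 gets 4.
- C → Player 1 plays B (best of 2, 2, 8); Player 2 gets 8.
- R → Player 1 plays M (best of 6, 12, 11); Player 2 gets 6.
Maximizing over 4, 8, 6, Player 2 chooses C. Subgame-perfect outcome: (B, C) with payoffs (8, 8).
Now find the simultaneous Nash equilibrium.
Player 1's best replies: L→T; C→B; R→M.
Player 2's best replies: T→C; M→R; B→R.
Only (M, R) has each player best-responding; Nash payoffs (12, 6).
Player 2's commitment gain: 8 − 6 = 2.

2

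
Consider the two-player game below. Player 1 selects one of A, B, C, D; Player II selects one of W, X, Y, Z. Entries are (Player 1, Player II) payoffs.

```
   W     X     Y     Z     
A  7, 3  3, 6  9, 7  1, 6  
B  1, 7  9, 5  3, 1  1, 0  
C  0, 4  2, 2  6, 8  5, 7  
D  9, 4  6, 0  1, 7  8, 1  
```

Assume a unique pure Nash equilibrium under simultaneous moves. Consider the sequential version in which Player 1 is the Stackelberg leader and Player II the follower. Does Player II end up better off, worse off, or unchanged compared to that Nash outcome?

Work backward from Player II's decision.
- A: Player II compares 3, 6, 7, 6 and picks Y; Player 1 would get 9.
- B: Player II compares 7, 5, 1, 0 and picks W; Player 1 would get 1.
- C: Player II compares 4, 2, 8, 7 and picks Y; Player 1 would get 6.
- D: Player II compares 4, 0, 7, 1 and picks Y; Player 1 would get 1.
Player 1's induced payoffs are 9, 1, 6, 1, so Player 1 commits to A. Subgame-perfect outcome: (A, Y) with payoffs (9, 7).
Now find the simultaneous Nash equilibrium.
Player 1's best replies: W→D; X→B; Y→A; Z→D.
Player II's best replies: A→Y; B→W; C→Y; D→Y.
The unique mutual best reply is (A, Y), giving (9, 7).
Player II earns 7 sequentially versus 7 at the Nash outcome: unchanged.

unchanged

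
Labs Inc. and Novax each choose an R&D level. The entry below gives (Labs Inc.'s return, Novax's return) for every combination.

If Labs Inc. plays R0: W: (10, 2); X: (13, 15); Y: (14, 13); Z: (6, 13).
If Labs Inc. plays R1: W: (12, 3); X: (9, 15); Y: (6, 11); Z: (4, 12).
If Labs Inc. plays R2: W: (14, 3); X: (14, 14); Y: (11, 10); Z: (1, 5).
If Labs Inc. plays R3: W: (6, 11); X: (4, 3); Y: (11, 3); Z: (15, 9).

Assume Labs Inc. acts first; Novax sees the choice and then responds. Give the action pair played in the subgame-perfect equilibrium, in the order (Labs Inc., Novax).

Solve by backward induction (Labs Inc. leads).
- R0: BR = X, leader payoff 13.
- R1: BR = X, leader payoff 9.
- R2: BR = X, leader payoff 14.
- R3: BR = W, leader payoff 6.
Maximizing over 13, 9, 14, 6, Labs Inc. chooses R2. Subgame-perfect outcome: (R2, X) with payoffs (14, 14).

(R2, X)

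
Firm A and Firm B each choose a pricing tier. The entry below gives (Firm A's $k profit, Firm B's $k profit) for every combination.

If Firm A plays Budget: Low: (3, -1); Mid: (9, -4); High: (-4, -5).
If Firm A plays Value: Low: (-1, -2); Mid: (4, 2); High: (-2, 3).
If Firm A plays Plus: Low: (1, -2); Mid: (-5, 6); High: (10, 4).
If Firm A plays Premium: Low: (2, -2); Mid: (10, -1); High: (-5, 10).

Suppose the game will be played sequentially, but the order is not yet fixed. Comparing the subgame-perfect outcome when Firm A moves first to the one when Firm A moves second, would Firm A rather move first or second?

second

If Firm A leads: Firm B's best replies are Budget→Low, Value→High, Plus→Mid, Premium→High; Firm A's induced payoffs 3, -2, -5, -5; outcome (Budget, Low), payoffs (3, -1).
If Firm B leads: Firm A's best replies are Low→Budget, Mid→Premium, High→Plus; Firm B's induced payoffs -1, -1, 4; outcome (Plus, High), payoffs (10, 4).
Firm A gets 3 moving first and 10 moving second, so Firm A prefers to move second.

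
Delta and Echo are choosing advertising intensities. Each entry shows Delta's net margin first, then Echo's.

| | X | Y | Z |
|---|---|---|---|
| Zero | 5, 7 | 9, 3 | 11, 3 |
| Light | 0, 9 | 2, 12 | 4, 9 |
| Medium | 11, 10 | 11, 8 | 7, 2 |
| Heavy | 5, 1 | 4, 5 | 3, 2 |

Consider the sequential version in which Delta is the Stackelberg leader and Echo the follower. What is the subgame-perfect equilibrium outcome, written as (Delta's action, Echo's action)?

Work backward from Echo's decision.
- Zero: BR = X, leader payoff 5.
- Light: BR = Y, leader payoff 2.
- Medium: BR = X, leader payoff 11.
- Heavy: BR = Y, leader payoff 4.
Among 5, 2, 11, 4, the best is 11 at Medium. Subgame-perfect outcome: (Medium, X) with payoffs (11, 10).

(Medium, X)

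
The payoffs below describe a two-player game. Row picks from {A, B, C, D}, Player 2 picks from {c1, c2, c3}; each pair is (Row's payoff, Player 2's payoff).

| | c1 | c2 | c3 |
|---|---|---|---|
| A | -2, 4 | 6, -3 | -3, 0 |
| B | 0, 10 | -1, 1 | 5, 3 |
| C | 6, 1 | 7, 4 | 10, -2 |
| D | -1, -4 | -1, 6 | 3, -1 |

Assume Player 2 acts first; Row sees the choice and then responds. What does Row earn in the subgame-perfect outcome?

Backward induction with Player 2 moving first.
- c1: BR = C, leader payoff 1.
- c2: BR = C, leader payoff 4.
- c3: BR = C, leader payoff -2.
Player 2's induced payoffs are 1, 4, -2, so Player 2 commits to c2. Subgame-perfect outcome: (C, c2) with payoffs (7, 4).

7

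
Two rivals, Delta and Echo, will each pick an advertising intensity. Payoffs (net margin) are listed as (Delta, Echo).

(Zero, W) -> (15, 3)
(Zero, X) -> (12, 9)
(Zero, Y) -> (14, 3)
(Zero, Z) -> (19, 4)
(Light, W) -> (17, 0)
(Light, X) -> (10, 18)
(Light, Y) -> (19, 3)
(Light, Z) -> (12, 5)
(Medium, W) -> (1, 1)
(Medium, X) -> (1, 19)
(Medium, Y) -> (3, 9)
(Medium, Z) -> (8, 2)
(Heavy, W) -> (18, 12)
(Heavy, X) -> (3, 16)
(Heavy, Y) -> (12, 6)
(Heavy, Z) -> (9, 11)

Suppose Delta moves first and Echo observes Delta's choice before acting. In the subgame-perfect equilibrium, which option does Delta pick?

Solve by backward induction (Delta leads).
- Zero: BR = X, leader payoff 12.
- Light: BR = X, leader payoff 10.
- Medium: BR = X, leader payoff 1.
- Heavy: BR = X, leader payoff 3.
Among 12, 10, 1, 3, the best is 12 at Zero. Subgame-perfect outcome: (Zero, X) with payoffs (12, 9).

Zero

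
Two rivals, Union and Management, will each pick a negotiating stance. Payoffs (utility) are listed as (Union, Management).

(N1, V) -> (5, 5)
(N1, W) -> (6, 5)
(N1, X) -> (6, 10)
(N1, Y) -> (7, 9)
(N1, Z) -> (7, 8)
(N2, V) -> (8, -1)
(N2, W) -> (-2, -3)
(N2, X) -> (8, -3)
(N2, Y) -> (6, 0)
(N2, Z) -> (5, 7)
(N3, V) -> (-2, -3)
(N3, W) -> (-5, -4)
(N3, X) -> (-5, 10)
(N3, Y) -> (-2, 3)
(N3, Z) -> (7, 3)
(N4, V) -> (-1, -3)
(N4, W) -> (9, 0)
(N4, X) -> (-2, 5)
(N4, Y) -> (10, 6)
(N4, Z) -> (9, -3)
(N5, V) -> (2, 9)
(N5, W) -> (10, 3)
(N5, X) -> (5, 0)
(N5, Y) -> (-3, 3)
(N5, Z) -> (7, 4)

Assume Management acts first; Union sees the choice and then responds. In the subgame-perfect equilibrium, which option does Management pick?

Backward induction with Management moving first.
- V: Union compares 5, 8, -2, -1, 2 and picks N2; Management would get -1.
- W: Union compares 6, -2, -5, 9, 10 and picks N5; Management would get 3.
- X: Union compares 6, 8, -5, -2, 5 and picks N2; Management would get -3.
- Y: Union compares 7, 6, -2, 10, -3 and picks N4; Management would get 6.
- Z: Union compares 7, 5, 7, 9, 7 and picks N4; Management would get -3.
Maximizing over -1, 3, -3, 6, -3, Management chooses Y. Subgame-perfect outcome: (N4, Y) with payoffs (10, 6).

Y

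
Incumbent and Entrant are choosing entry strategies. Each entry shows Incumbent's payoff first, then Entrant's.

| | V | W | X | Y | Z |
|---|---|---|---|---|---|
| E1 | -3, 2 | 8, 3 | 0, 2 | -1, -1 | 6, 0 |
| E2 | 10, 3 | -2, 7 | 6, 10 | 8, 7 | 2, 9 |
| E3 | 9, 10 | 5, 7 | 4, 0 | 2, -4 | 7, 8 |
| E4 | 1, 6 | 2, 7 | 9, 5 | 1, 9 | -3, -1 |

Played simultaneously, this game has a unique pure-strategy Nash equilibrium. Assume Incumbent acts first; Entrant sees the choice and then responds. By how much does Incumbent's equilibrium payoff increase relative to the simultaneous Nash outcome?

1

Work backward from Entrant's decision.
- E1: BR = W, leader payoff 8.
- E2: BR = X, leader payoff 6.
- E3: BR = V, leader payoff 9.
- E4: BR = Y, leader payoff 1.
Maximizing over 8, 6, 9, 1, Incumbent chooses E3. Subgame-perfect outcome: (E3, V) with payoffs (9, 10).
Now find the simultaneous Nash equilibrium.
Incumbent's best replies: V→E2; W→E1; X→E4; Y→E2; Z→E3.
Entrant's best replies: E1→W; E2→X; E3→V; E4→Y.
The unique mutual best reply is (E1, W), giving (8, 3).
Incumbent's commitment gain: 9 − 8 = 1.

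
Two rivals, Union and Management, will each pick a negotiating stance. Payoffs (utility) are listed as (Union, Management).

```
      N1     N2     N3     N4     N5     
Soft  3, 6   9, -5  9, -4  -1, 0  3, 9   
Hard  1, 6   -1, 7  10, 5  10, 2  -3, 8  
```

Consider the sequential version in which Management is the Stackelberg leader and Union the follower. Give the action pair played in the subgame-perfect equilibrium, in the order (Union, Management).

Backward induction with Management moving first.
- N1: BR = Soft, leader payoff 6.
- N2: BR = Soft, leader payoff -5.
- N3: BR = Hard, leader payoff 5.
- N4: BR = Hard, leader payoff 2.
- N5: BR = Soft, leader payoff 9.
Management's induced payoffs are 6, -5, 5, 2, 9, so Management commits to N5. Subgame-perfect outcome: (Soft, N5) with payoffs (3, 9).

(Soft, N5)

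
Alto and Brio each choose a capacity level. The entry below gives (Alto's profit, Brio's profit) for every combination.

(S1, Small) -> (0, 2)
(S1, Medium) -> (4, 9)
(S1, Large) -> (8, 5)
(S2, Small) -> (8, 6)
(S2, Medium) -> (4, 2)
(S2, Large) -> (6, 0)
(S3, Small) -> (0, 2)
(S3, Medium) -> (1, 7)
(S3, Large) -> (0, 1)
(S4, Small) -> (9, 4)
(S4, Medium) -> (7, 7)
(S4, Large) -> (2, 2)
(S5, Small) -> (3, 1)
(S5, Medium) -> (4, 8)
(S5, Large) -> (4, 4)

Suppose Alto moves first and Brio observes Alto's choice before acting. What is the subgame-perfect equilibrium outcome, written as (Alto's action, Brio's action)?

(S2, Small)

Backward induction with Alto moving first.
- S1: Brio compares 2, 9, 5 and picks Medium; Alto would get 4.
- S2: Brio compares 6, 2, 0 and picks Small; Alto would get 8.
- S3: Brio compares 2, 7, 1 and picks Medium; Alto would get 1.
- S4: Brio compares 4, 7, 2 and picks Medium; Alto would get 7.
- S5: Brio compares 1, 8, 4 and picks Medium; Alto would get 4.
Maximizing over 4, 8, 1, 7, 4, Alto chooses S2. Subgame-perfect outcome: (S2, Small) with payoffs (8, 6).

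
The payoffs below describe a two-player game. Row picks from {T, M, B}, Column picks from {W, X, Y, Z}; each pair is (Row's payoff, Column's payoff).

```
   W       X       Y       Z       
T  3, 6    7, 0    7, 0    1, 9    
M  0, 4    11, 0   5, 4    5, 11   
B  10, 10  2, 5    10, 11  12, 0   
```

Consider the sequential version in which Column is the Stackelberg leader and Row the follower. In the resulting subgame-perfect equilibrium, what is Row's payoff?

10

Work backward from Row's decision.
- W → Row plays B (best of 3, 0, 10); Column gets 10.
- X → Row plays M (best of 7, 11, 2); Column gets 0.
- Y → Row plays B (best of 7, 5, 10); Column gets 11.
- Z → Row plays B (best of 1, 5, 12); Column gets 0.
Column's induced payoffs are 10, 0, 11, 0, so Column commits to Y. Subgame-perfect outcome: (B, Y) with payoffs (10, 11).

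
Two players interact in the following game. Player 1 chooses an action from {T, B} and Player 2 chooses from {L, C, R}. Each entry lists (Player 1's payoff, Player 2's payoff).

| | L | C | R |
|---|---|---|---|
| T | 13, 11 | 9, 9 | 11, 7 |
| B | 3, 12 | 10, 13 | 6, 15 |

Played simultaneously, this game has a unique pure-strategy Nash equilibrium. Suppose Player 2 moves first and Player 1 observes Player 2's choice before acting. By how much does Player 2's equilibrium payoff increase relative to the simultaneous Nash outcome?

Backward induction with Player 2 moving first.
- L: BR = T, leader payoff 11.
- C: BR = B, leader payoff 13.
- R: BR = T, leader payoff 7.
Player 2's induced payoffs are 11, 13, 7, so Player 2 commits to C. Subgame-perfect outcome: (B, C) with payoffs (10, 13).
For the simultaneous game, intersect best replies.
Player 1's best replies: L→T; C→B; R→T.
Player 2's best replies: T→L; B→R.
The unique mutual best reply is (T, L), giving (13, 11).
Player 2's commitment gain: 13 − 11 = 2.

2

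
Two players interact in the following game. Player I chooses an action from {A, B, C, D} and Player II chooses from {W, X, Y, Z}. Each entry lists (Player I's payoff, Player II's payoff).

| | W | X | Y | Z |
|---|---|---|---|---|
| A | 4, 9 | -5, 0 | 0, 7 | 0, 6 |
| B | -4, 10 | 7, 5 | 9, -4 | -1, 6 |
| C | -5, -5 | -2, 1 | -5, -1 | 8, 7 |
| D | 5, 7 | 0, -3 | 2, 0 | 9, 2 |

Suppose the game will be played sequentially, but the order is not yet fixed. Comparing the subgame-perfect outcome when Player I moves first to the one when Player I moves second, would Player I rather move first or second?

first

If Player I leads: Player II's best replies are A→W, B→W, C→Z, D→W; Player I's induced payoffs 4, -4, 8, 5; outcome (C, Z), payoffs (8, 7).
If Player II leads: Player I's best replies are W→D, X→B, Y→B, Z→D; Player II's induced payoffs 7, 5, -4, 2; outcome (D, W), payoffs (5, 7).
Player I gets 8 moving first and 5 moving second, so Player I prefers to move first.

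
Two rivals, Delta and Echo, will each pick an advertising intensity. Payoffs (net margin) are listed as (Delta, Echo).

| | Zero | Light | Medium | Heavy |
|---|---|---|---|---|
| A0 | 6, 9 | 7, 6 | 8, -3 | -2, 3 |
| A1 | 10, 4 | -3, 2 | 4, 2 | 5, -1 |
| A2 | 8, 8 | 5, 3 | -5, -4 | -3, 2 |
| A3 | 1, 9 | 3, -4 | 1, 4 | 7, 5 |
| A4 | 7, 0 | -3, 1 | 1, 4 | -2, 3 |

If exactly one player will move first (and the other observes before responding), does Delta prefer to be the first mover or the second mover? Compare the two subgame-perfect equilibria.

If Delta leads: Echo's best replies are A0→Zero, A1→Zero, A2→Zero, A3→Zero, A4→Medium; Delta's induced payoffs 6, 10, 8, 1, 1; outcome (A1, Zero), payoffs (10, 4).
If Echo leads: Delta's best replies are Zero→A1, Light→A0, Medium→A0, Heavy→A3; Echo's induced payoffs 4, 6, -3, 5; outcome (A0, Light), payoffs (7, 6).
Delta gets 10 moving first and 7 moving second, so Delta prefers to move first.

first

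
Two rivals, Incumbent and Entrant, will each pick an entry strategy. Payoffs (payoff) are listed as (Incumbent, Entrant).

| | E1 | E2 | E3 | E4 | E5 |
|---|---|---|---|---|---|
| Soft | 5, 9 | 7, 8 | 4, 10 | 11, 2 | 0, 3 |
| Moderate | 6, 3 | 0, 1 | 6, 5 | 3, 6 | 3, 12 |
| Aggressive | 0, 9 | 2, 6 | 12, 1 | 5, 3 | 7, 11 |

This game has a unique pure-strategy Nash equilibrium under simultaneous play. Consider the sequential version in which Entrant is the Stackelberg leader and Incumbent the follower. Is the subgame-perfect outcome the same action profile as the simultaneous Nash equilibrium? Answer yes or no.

Solve by backward induction (Entrant leads).
- E1 → Incumbent plays Moderate (best of 5, 6, 0); Entrant gets 3.
- E2 → Incumbent plays Soft (best of 7, 0, 2); Entrant gets 8.
- E3 → Incumbent plays Aggressive (best of 4, 6, 12); Entrant gets 1.
- E4 → Incumbent plays Soft (best of 11, 3, 5); Entrant gets 2.
- E5 → Incumbent plays Aggressive (best of 0, 3, 7); Entrant gets 11.
Entrant's induced payoffs are 3, 8, 1, 2, 11, so Entrant commits to E5. Subgame-perfect outcome: (Aggressive, E5) with payoffs (7, 11).
Under simultaneous play:
Incumbent's best replies: E1→Moderate; E2→Soft; E3→Aggressive; E4→Soft; E5→Aggressive.
Entrant's best replies: Soft→E3; Moderate→E5; Aggressive→E5.
Only (Aggressive, E5) has each player best-responding; Nash payoffs (7, 11).
Sequential outcome (Aggressive, E5) coincides with the Nash profile (Aggressive, E5).

yes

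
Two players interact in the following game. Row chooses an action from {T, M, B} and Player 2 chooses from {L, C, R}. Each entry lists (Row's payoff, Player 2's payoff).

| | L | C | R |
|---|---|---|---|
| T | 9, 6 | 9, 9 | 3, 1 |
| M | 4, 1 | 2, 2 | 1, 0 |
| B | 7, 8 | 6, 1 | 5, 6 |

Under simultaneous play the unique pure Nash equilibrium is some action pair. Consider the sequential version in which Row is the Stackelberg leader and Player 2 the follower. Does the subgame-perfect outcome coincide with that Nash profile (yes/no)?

Backward induction with Row moving first.
- T → Player 2 plays C (best of 6, 9, 1); Row gets 9.
- M → Player 2 plays C (best of 1, 2, 0); Row gets 2.
- B → Player 2 plays L (best of 8, 1, 6); Row gets 7.
Row's induced payoffs are 9, 2, 7, so Row commits to T. Subgame-perfect outcome: (T, C) with payoffs (9, 9).
Under simultaneous play:
Row's best replies: L→T; C→T; R→B.
Player 2's best replies: T→C; M→C; B→L.
The unique mutual best reply is (T, C), giving (9, 9).
Sequential outcome (T, C) coincides with the Nash profile (T, C).

yes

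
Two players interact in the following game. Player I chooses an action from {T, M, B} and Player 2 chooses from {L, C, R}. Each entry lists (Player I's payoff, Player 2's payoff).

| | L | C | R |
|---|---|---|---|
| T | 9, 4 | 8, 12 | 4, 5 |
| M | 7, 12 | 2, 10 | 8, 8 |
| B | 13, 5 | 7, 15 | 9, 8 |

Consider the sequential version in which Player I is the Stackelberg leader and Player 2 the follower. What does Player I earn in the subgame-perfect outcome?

8

Work backward from Player 2's decision.
- T: BR = C, leader payoff 8.
- M: BR = L, leader payoff 7.
- B: BR = C, leader payoff 7.
Maximizing over 8, 7, 7, Player I chooses T. Subgame-perfect outcome: (T, C) with payoffs (8, 12).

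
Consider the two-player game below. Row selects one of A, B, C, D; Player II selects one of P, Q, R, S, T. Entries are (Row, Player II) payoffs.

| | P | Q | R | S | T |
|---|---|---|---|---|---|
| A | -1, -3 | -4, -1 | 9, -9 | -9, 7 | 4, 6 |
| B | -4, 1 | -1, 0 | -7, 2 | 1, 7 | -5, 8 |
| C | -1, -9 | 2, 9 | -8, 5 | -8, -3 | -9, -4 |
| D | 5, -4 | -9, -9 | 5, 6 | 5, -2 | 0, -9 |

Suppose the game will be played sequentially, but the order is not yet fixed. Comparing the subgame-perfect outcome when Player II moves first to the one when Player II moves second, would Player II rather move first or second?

If Row leads: Player II's best replies are A→S, B→T, C→Q, D→R; Row's induced payoffs -9, -5, 2, 5; outcome (D, R), payoffs (5, 6).
If Player II leads: Row's best replies are P→D, Q→C, R→A, S→D, T→A; Player II's induced payoffs -4, 9, -9, -2, 6; outcome (C, Q), payoffs (2, 9).
Player II gets 9 moving first and 6 moving second, so Player II prefers to move first.

first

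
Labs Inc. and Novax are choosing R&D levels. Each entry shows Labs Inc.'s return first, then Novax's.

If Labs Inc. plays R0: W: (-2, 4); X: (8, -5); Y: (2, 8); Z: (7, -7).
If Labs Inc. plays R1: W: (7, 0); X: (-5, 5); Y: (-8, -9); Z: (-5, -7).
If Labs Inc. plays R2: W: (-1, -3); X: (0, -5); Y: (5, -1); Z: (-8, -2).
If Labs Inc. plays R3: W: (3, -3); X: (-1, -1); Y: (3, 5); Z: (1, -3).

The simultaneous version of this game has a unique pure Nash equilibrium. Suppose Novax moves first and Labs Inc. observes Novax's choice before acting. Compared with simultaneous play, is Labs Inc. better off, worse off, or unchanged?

better off

Work backward from Labs Inc.'s decision.
- W → Labs Inc. plays R1 (best of -2, 7, -1, 3); Novax gets 0.
- X → Labs Inc. plays R0 (best of 8, -5, 0, -1); Novax gets -5.
- Y → Labs Inc. plays R2 (best of 2, -8, 5, 3); Novax gets -1.
- Z → Labs Inc. plays R0 (best of 7, -5, -8, 1); Novax gets -7.
Maximizing over 0, -5, -1, -7, Novax chooses W. Subgame-perfect outcome: (R1, W) with payoffs (7, 0).
Now find the simultaneous Nash equilibrium.
Labs Inc.'s best replies: W→R1; X→R0; Y→R2; Z→R0.
Novax's best replies: R0→Y; R1→X; R2→Y; R3→Y.
Only (R2, Y) has each player best-responding; Nash payoffs (5, -1).
Labs Inc. earns 7 sequentially versus 5 at the Nash outcome: better off.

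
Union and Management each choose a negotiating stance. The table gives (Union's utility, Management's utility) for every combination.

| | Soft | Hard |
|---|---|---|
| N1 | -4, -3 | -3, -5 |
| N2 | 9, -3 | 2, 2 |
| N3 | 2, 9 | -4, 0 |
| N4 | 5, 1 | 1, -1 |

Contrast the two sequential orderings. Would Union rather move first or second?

If Union leads: Management's best replies are N1→Soft, N2→Hard, N3→Soft, N4→Soft; Union's induced payoffs -4, 2, 2, 5; outcome (N4, Soft), payoffs (5, 1).
If Management leads: Union's best replies are Soft→N2, Hard→N2; Management's induced payoffs -3, 2; outcome (N2, Hard), payoffs (2, 2).
Union gets 5 moving first and 2 moving second, so Union prefers to move first.

first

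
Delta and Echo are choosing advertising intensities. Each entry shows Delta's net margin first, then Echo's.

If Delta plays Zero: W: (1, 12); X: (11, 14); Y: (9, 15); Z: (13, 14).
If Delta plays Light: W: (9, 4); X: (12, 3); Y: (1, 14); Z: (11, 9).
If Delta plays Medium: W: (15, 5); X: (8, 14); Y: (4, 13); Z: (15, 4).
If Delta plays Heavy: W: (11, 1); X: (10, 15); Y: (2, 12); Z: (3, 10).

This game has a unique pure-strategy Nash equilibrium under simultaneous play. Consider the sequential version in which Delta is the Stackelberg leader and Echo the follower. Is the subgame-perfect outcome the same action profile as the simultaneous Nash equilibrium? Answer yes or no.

Solve by backward induction (Delta leads).
- Zero: Echo compares 12, 14, 15, 14 and picks Y; Delta would get 9.
- Light: Echo compares 4, 3, 14, 9 and picks Y; Delta would get 1.
- Medium: Echo compares 5, 14, 13, 4 and picks X; Delta would get 8.
- Heavy: Echo compares 1, 15, 12, 10 and picks X; Delta would get 10.
Among 9, 1, 8, 10, the best is 10 at Heavy. Subgame-perfect outcome: (Heavy, X) with payoffs (10, 15).
Under simultaneous play:
Delta's best replies: W→Medium; X→Light; Y→Zero; Z→Medium.
Echo's best replies: Zero→Y; Light→Y; Medium→X; Heavy→X.
The unique mutual best reply is (Zero, Y), giving (9, 15).
Sequential outcome (Heavy, X) differs from the Nash profile (Zero, Y).

no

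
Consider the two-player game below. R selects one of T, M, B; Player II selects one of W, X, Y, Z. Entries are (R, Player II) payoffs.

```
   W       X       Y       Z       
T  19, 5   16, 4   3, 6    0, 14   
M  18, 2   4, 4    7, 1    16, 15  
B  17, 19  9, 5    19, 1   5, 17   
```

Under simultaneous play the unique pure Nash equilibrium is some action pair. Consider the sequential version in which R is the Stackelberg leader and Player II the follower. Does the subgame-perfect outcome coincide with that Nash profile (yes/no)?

no

Player II best-responds to each possible R move:
- T → Player II plays Z (best of 5, 4, 6, 14); R gets 0.
- M → Player II plays Z (best of 2, 4, 1, 15); R gets 16.
- B → Player II plays W (best of 19, 5, 1, 17); R gets 17.
R's induced payoffs are 0, 16, 17, so R commits to B. Subgame-perfect outcome: (B, W) with payoffs (17, 19).
Now find the simultaneous Nash equilibrium.
R's best replies: W→T; X→T; Y→B; Z→M.
Player II's best replies: T→Z; M→Z; B→W.
The unique mutual best reply is (M, Z), giving (16, 15).
Sequential outcome (B, W) differs from the Nash profile (M, Z).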